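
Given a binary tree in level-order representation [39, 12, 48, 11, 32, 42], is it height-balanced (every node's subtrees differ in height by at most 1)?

Tree (level-order array): [39, 12, 48, 11, 32, 42]
Definition: a tree is height-balanced if, at every node, |h(left) - h(right)| <= 1 (empty subtree has height -1).
Bottom-up per-node check:
  node 11: h_left=-1, h_right=-1, diff=0 [OK], height=0
  node 32: h_left=-1, h_right=-1, diff=0 [OK], height=0
  node 12: h_left=0, h_right=0, diff=0 [OK], height=1
  node 42: h_left=-1, h_right=-1, diff=0 [OK], height=0
  node 48: h_left=0, h_right=-1, diff=1 [OK], height=1
  node 39: h_left=1, h_right=1, diff=0 [OK], height=2
All nodes satisfy the balance condition.
Result: Balanced


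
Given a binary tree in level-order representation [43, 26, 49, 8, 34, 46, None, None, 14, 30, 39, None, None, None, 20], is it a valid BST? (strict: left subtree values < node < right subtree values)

Level-order array: [43, 26, 49, 8, 34, 46, None, None, 14, 30, 39, None, None, None, 20]
Validate using subtree bounds (lo, hi): at each node, require lo < value < hi,
then recurse left with hi=value and right with lo=value.
Preorder trace (stopping at first violation):
  at node 43 with bounds (-inf, +inf): OK
  at node 26 with bounds (-inf, 43): OK
  at node 8 with bounds (-inf, 26): OK
  at node 14 with bounds (8, 26): OK
  at node 20 with bounds (14, 26): OK
  at node 34 with bounds (26, 43): OK
  at node 30 with bounds (26, 34): OK
  at node 39 with bounds (34, 43): OK
  at node 49 with bounds (43, +inf): OK
  at node 46 with bounds (43, 49): OK
No violation found at any node.
Result: Valid BST


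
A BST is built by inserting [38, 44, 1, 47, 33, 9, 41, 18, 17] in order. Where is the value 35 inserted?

Starting tree (level order): [38, 1, 44, None, 33, 41, 47, 9, None, None, None, None, None, None, 18, 17]
Insertion path: 38 -> 1 -> 33
Result: insert 35 as right child of 33
Final tree (level order): [38, 1, 44, None, 33, 41, 47, 9, 35, None, None, None, None, None, 18, None, None, 17]


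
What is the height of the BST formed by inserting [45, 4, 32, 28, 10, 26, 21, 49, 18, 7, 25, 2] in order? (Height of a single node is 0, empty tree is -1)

Insertion order: [45, 4, 32, 28, 10, 26, 21, 49, 18, 7, 25, 2]
Tree (level-order array): [45, 4, 49, 2, 32, None, None, None, None, 28, None, 10, None, 7, 26, None, None, 21, None, 18, 25]
Compute height bottom-up (empty subtree = -1):
  height(2) = 1 + max(-1, -1) = 0
  height(7) = 1 + max(-1, -1) = 0
  height(18) = 1 + max(-1, -1) = 0
  height(25) = 1 + max(-1, -1) = 0
  height(21) = 1 + max(0, 0) = 1
  height(26) = 1 + max(1, -1) = 2
  height(10) = 1 + max(0, 2) = 3
  height(28) = 1 + max(3, -1) = 4
  height(32) = 1 + max(4, -1) = 5
  height(4) = 1 + max(0, 5) = 6
  height(49) = 1 + max(-1, -1) = 0
  height(45) = 1 + max(6, 0) = 7
Height = 7


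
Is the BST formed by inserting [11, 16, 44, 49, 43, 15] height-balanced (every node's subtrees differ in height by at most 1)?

Tree (level-order array): [11, None, 16, 15, 44, None, None, 43, 49]
Definition: a tree is height-balanced if, at every node, |h(left) - h(right)| <= 1 (empty subtree has height -1).
Bottom-up per-node check:
  node 15: h_left=-1, h_right=-1, diff=0 [OK], height=0
  node 43: h_left=-1, h_right=-1, diff=0 [OK], height=0
  node 49: h_left=-1, h_right=-1, diff=0 [OK], height=0
  node 44: h_left=0, h_right=0, diff=0 [OK], height=1
  node 16: h_left=0, h_right=1, diff=1 [OK], height=2
  node 11: h_left=-1, h_right=2, diff=3 [FAIL (|-1-2|=3 > 1)], height=3
Node 11 violates the condition: |-1 - 2| = 3 > 1.
Result: Not balanced


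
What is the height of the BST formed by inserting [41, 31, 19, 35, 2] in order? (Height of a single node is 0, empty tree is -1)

Insertion order: [41, 31, 19, 35, 2]
Tree (level-order array): [41, 31, None, 19, 35, 2]
Compute height bottom-up (empty subtree = -1):
  height(2) = 1 + max(-1, -1) = 0
  height(19) = 1 + max(0, -1) = 1
  height(35) = 1 + max(-1, -1) = 0
  height(31) = 1 + max(1, 0) = 2
  height(41) = 1 + max(2, -1) = 3
Height = 3


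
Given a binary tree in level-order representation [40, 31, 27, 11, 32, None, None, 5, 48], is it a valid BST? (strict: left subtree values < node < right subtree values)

Level-order array: [40, 31, 27, 11, 32, None, None, 5, 48]
Validate using subtree bounds (lo, hi): at each node, require lo < value < hi,
then recurse left with hi=value and right with lo=value.
Preorder trace (stopping at first violation):
  at node 40 with bounds (-inf, +inf): OK
  at node 31 with bounds (-inf, 40): OK
  at node 11 with bounds (-inf, 31): OK
  at node 5 with bounds (-inf, 11): OK
  at node 48 with bounds (11, 31): VIOLATION
Node 48 violates its bound: not (11 < 48 < 31).
Result: Not a valid BST


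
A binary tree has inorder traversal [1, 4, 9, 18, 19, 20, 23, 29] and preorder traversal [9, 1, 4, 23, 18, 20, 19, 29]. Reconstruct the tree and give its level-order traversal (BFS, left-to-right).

Inorder:  [1, 4, 9, 18, 19, 20, 23, 29]
Preorder: [9, 1, 4, 23, 18, 20, 19, 29]
Algorithm: preorder visits root first, so consume preorder in order;
for each root, split the current inorder slice at that value into
left-subtree inorder and right-subtree inorder, then recurse.
Recursive splits:
  root=9; inorder splits into left=[1, 4], right=[18, 19, 20, 23, 29]
  root=1; inorder splits into left=[], right=[4]
  root=4; inorder splits into left=[], right=[]
  root=23; inorder splits into left=[18, 19, 20], right=[29]
  root=18; inorder splits into left=[], right=[19, 20]
  root=20; inorder splits into left=[19], right=[]
  root=19; inorder splits into left=[], right=[]
  root=29; inorder splits into left=[], right=[]
Reconstructed level-order: [9, 1, 23, 4, 18, 29, 20, 19]


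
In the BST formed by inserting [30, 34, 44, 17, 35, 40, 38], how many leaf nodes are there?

Tree built from: [30, 34, 44, 17, 35, 40, 38]
Tree (level-order array): [30, 17, 34, None, None, None, 44, 35, None, None, 40, 38]
Rule: A leaf has 0 children.
Per-node child counts:
  node 30: 2 child(ren)
  node 17: 0 child(ren)
  node 34: 1 child(ren)
  node 44: 1 child(ren)
  node 35: 1 child(ren)
  node 40: 1 child(ren)
  node 38: 0 child(ren)
Matching nodes: [17, 38]
Count of leaf nodes: 2


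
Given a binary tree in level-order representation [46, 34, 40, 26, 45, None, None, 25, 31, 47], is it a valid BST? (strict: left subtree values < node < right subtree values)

Level-order array: [46, 34, 40, 26, 45, None, None, 25, 31, 47]
Validate using subtree bounds (lo, hi): at each node, require lo < value < hi,
then recurse left with hi=value and right with lo=value.
Preorder trace (stopping at first violation):
  at node 46 with bounds (-inf, +inf): OK
  at node 34 with bounds (-inf, 46): OK
  at node 26 with bounds (-inf, 34): OK
  at node 25 with bounds (-inf, 26): OK
  at node 31 with bounds (26, 34): OK
  at node 45 with bounds (34, 46): OK
  at node 47 with bounds (34, 45): VIOLATION
Node 47 violates its bound: not (34 < 47 < 45).
Result: Not a valid BST


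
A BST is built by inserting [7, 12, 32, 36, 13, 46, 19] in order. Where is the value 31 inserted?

Starting tree (level order): [7, None, 12, None, 32, 13, 36, None, 19, None, 46]
Insertion path: 7 -> 12 -> 32 -> 13 -> 19
Result: insert 31 as right child of 19
Final tree (level order): [7, None, 12, None, 32, 13, 36, None, 19, None, 46, None, 31]


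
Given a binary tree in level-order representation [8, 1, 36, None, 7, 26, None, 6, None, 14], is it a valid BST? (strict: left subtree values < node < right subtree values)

Level-order array: [8, 1, 36, None, 7, 26, None, 6, None, 14]
Validate using subtree bounds (lo, hi): at each node, require lo < value < hi,
then recurse left with hi=value and right with lo=value.
Preorder trace (stopping at first violation):
  at node 8 with bounds (-inf, +inf): OK
  at node 1 with bounds (-inf, 8): OK
  at node 7 with bounds (1, 8): OK
  at node 6 with bounds (1, 7): OK
  at node 36 with bounds (8, +inf): OK
  at node 26 with bounds (8, 36): OK
  at node 14 with bounds (8, 26): OK
No violation found at any node.
Result: Valid BST


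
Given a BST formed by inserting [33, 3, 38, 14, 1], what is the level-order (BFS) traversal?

Tree insertion order: [33, 3, 38, 14, 1]
Tree (level-order array): [33, 3, 38, 1, 14]
BFS from the root, enqueuing left then right child of each popped node:
  queue [33] -> pop 33, enqueue [3, 38], visited so far: [33]
  queue [3, 38] -> pop 3, enqueue [1, 14], visited so far: [33, 3]
  queue [38, 1, 14] -> pop 38, enqueue [none], visited so far: [33, 3, 38]
  queue [1, 14] -> pop 1, enqueue [none], visited so far: [33, 3, 38, 1]
  queue [14] -> pop 14, enqueue [none], visited so far: [33, 3, 38, 1, 14]
Result: [33, 3, 38, 1, 14]


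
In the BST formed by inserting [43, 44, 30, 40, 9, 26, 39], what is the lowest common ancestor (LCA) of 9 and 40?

Tree insertion order: [43, 44, 30, 40, 9, 26, 39]
Tree (level-order array): [43, 30, 44, 9, 40, None, None, None, 26, 39]
In a BST, the LCA of p=9, q=40 is the first node v on the
root-to-leaf path with p <= v <= q (go left if both < v, right if both > v).
Walk from root:
  at 43: both 9 and 40 < 43, go left
  at 30: 9 <= 30 <= 40, this is the LCA
LCA = 30


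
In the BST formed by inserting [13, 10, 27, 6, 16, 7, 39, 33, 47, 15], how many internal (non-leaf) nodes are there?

Tree built from: [13, 10, 27, 6, 16, 7, 39, 33, 47, 15]
Tree (level-order array): [13, 10, 27, 6, None, 16, 39, None, 7, 15, None, 33, 47]
Rule: An internal node has at least one child.
Per-node child counts:
  node 13: 2 child(ren)
  node 10: 1 child(ren)
  node 6: 1 child(ren)
  node 7: 0 child(ren)
  node 27: 2 child(ren)
  node 16: 1 child(ren)
  node 15: 0 child(ren)
  node 39: 2 child(ren)
  node 33: 0 child(ren)
  node 47: 0 child(ren)
Matching nodes: [13, 10, 6, 27, 16, 39]
Count of internal (non-leaf) nodes: 6


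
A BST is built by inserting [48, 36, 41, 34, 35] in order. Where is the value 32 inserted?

Starting tree (level order): [48, 36, None, 34, 41, None, 35]
Insertion path: 48 -> 36 -> 34
Result: insert 32 as left child of 34
Final tree (level order): [48, 36, None, 34, 41, 32, 35]


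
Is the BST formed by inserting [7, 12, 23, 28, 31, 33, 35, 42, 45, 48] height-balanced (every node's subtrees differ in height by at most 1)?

Tree (level-order array): [7, None, 12, None, 23, None, 28, None, 31, None, 33, None, 35, None, 42, None, 45, None, 48]
Definition: a tree is height-balanced if, at every node, |h(left) - h(right)| <= 1 (empty subtree has height -1).
Bottom-up per-node check:
  node 48: h_left=-1, h_right=-1, diff=0 [OK], height=0
  node 45: h_left=-1, h_right=0, diff=1 [OK], height=1
  node 42: h_left=-1, h_right=1, diff=2 [FAIL (|-1-1|=2 > 1)], height=2
  node 35: h_left=-1, h_right=2, diff=3 [FAIL (|-1-2|=3 > 1)], height=3
  node 33: h_left=-1, h_right=3, diff=4 [FAIL (|-1-3|=4 > 1)], height=4
  node 31: h_left=-1, h_right=4, diff=5 [FAIL (|-1-4|=5 > 1)], height=5
  node 28: h_left=-1, h_right=5, diff=6 [FAIL (|-1-5|=6 > 1)], height=6
  node 23: h_left=-1, h_right=6, diff=7 [FAIL (|-1-6|=7 > 1)], height=7
  node 12: h_left=-1, h_right=7, diff=8 [FAIL (|-1-7|=8 > 1)], height=8
  node 7: h_left=-1, h_right=8, diff=9 [FAIL (|-1-8|=9 > 1)], height=9
Node 42 violates the condition: |-1 - 1| = 2 > 1.
Result: Not balanced


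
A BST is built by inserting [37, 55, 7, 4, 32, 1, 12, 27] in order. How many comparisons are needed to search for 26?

Search path for 26: 37 -> 7 -> 32 -> 12 -> 27
Found: False
Comparisons: 5


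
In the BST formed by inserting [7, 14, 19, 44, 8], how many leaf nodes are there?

Tree built from: [7, 14, 19, 44, 8]
Tree (level-order array): [7, None, 14, 8, 19, None, None, None, 44]
Rule: A leaf has 0 children.
Per-node child counts:
  node 7: 1 child(ren)
  node 14: 2 child(ren)
  node 8: 0 child(ren)
  node 19: 1 child(ren)
  node 44: 0 child(ren)
Matching nodes: [8, 44]
Count of leaf nodes: 2


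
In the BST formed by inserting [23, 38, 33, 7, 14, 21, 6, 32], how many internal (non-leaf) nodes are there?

Tree built from: [23, 38, 33, 7, 14, 21, 6, 32]
Tree (level-order array): [23, 7, 38, 6, 14, 33, None, None, None, None, 21, 32]
Rule: An internal node has at least one child.
Per-node child counts:
  node 23: 2 child(ren)
  node 7: 2 child(ren)
  node 6: 0 child(ren)
  node 14: 1 child(ren)
  node 21: 0 child(ren)
  node 38: 1 child(ren)
  node 33: 1 child(ren)
  node 32: 0 child(ren)
Matching nodes: [23, 7, 14, 38, 33]
Count of internal (non-leaf) nodes: 5


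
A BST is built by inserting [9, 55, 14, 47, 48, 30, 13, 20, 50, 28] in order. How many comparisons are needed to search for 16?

Search path for 16: 9 -> 55 -> 14 -> 47 -> 30 -> 20
Found: False
Comparisons: 6


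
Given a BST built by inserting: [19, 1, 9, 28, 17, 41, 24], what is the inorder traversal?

Tree insertion order: [19, 1, 9, 28, 17, 41, 24]
Tree (level-order array): [19, 1, 28, None, 9, 24, 41, None, 17]
Inorder traversal: [1, 9, 17, 19, 24, 28, 41]


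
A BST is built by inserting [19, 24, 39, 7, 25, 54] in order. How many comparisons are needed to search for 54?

Search path for 54: 19 -> 24 -> 39 -> 54
Found: True
Comparisons: 4


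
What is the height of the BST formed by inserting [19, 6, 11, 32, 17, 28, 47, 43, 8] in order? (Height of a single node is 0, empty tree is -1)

Insertion order: [19, 6, 11, 32, 17, 28, 47, 43, 8]
Tree (level-order array): [19, 6, 32, None, 11, 28, 47, 8, 17, None, None, 43]
Compute height bottom-up (empty subtree = -1):
  height(8) = 1 + max(-1, -1) = 0
  height(17) = 1 + max(-1, -1) = 0
  height(11) = 1 + max(0, 0) = 1
  height(6) = 1 + max(-1, 1) = 2
  height(28) = 1 + max(-1, -1) = 0
  height(43) = 1 + max(-1, -1) = 0
  height(47) = 1 + max(0, -1) = 1
  height(32) = 1 + max(0, 1) = 2
  height(19) = 1 + max(2, 2) = 3
Height = 3


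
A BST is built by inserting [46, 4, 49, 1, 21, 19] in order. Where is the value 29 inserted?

Starting tree (level order): [46, 4, 49, 1, 21, None, None, None, None, 19]
Insertion path: 46 -> 4 -> 21
Result: insert 29 as right child of 21
Final tree (level order): [46, 4, 49, 1, 21, None, None, None, None, 19, 29]


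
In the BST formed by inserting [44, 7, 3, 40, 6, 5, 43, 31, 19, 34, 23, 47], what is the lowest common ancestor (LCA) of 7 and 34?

Tree insertion order: [44, 7, 3, 40, 6, 5, 43, 31, 19, 34, 23, 47]
Tree (level-order array): [44, 7, 47, 3, 40, None, None, None, 6, 31, 43, 5, None, 19, 34, None, None, None, None, None, 23]
In a BST, the LCA of p=7, q=34 is the first node v on the
root-to-leaf path with p <= v <= q (go left if both < v, right if both > v).
Walk from root:
  at 44: both 7 and 34 < 44, go left
  at 7: 7 <= 7 <= 34, this is the LCA
LCA = 7


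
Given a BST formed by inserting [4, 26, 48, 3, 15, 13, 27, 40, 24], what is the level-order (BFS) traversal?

Tree insertion order: [4, 26, 48, 3, 15, 13, 27, 40, 24]
Tree (level-order array): [4, 3, 26, None, None, 15, 48, 13, 24, 27, None, None, None, None, None, None, 40]
BFS from the root, enqueuing left then right child of each popped node:
  queue [4] -> pop 4, enqueue [3, 26], visited so far: [4]
  queue [3, 26] -> pop 3, enqueue [none], visited so far: [4, 3]
  queue [26] -> pop 26, enqueue [15, 48], visited so far: [4, 3, 26]
  queue [15, 48] -> pop 15, enqueue [13, 24], visited so far: [4, 3, 26, 15]
  queue [48, 13, 24] -> pop 48, enqueue [27], visited so far: [4, 3, 26, 15, 48]
  queue [13, 24, 27] -> pop 13, enqueue [none], visited so far: [4, 3, 26, 15, 48, 13]
  queue [24, 27] -> pop 24, enqueue [none], visited so far: [4, 3, 26, 15, 48, 13, 24]
  queue [27] -> pop 27, enqueue [40], visited so far: [4, 3, 26, 15, 48, 13, 24, 27]
  queue [40] -> pop 40, enqueue [none], visited so far: [4, 3, 26, 15, 48, 13, 24, 27, 40]
Result: [4, 3, 26, 15, 48, 13, 24, 27, 40]


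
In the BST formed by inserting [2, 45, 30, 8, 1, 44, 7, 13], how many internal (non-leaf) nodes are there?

Tree built from: [2, 45, 30, 8, 1, 44, 7, 13]
Tree (level-order array): [2, 1, 45, None, None, 30, None, 8, 44, 7, 13]
Rule: An internal node has at least one child.
Per-node child counts:
  node 2: 2 child(ren)
  node 1: 0 child(ren)
  node 45: 1 child(ren)
  node 30: 2 child(ren)
  node 8: 2 child(ren)
  node 7: 0 child(ren)
  node 13: 0 child(ren)
  node 44: 0 child(ren)
Matching nodes: [2, 45, 30, 8]
Count of internal (non-leaf) nodes: 4


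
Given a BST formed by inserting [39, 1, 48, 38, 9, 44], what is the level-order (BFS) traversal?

Tree insertion order: [39, 1, 48, 38, 9, 44]
Tree (level-order array): [39, 1, 48, None, 38, 44, None, 9]
BFS from the root, enqueuing left then right child of each popped node:
  queue [39] -> pop 39, enqueue [1, 48], visited so far: [39]
  queue [1, 48] -> pop 1, enqueue [38], visited so far: [39, 1]
  queue [48, 38] -> pop 48, enqueue [44], visited so far: [39, 1, 48]
  queue [38, 44] -> pop 38, enqueue [9], visited so far: [39, 1, 48, 38]
  queue [44, 9] -> pop 44, enqueue [none], visited so far: [39, 1, 48, 38, 44]
  queue [9] -> pop 9, enqueue [none], visited so far: [39, 1, 48, 38, 44, 9]
Result: [39, 1, 48, 38, 44, 9]


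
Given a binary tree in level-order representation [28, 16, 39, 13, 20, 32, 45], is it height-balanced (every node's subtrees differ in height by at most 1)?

Tree (level-order array): [28, 16, 39, 13, 20, 32, 45]
Definition: a tree is height-balanced if, at every node, |h(left) - h(right)| <= 1 (empty subtree has height -1).
Bottom-up per-node check:
  node 13: h_left=-1, h_right=-1, diff=0 [OK], height=0
  node 20: h_left=-1, h_right=-1, diff=0 [OK], height=0
  node 16: h_left=0, h_right=0, diff=0 [OK], height=1
  node 32: h_left=-1, h_right=-1, diff=0 [OK], height=0
  node 45: h_left=-1, h_right=-1, diff=0 [OK], height=0
  node 39: h_left=0, h_right=0, diff=0 [OK], height=1
  node 28: h_left=1, h_right=1, diff=0 [OK], height=2
All nodes satisfy the balance condition.
Result: Balanced


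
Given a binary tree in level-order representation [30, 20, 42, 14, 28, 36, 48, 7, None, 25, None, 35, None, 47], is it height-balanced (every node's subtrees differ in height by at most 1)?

Tree (level-order array): [30, 20, 42, 14, 28, 36, 48, 7, None, 25, None, 35, None, 47]
Definition: a tree is height-balanced if, at every node, |h(left) - h(right)| <= 1 (empty subtree has height -1).
Bottom-up per-node check:
  node 7: h_left=-1, h_right=-1, diff=0 [OK], height=0
  node 14: h_left=0, h_right=-1, diff=1 [OK], height=1
  node 25: h_left=-1, h_right=-1, diff=0 [OK], height=0
  node 28: h_left=0, h_right=-1, diff=1 [OK], height=1
  node 20: h_left=1, h_right=1, diff=0 [OK], height=2
  node 35: h_left=-1, h_right=-1, diff=0 [OK], height=0
  node 36: h_left=0, h_right=-1, diff=1 [OK], height=1
  node 47: h_left=-1, h_right=-1, diff=0 [OK], height=0
  node 48: h_left=0, h_right=-1, diff=1 [OK], height=1
  node 42: h_left=1, h_right=1, diff=0 [OK], height=2
  node 30: h_left=2, h_right=2, diff=0 [OK], height=3
All nodes satisfy the balance condition.
Result: Balanced


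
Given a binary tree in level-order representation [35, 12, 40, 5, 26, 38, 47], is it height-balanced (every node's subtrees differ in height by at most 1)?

Tree (level-order array): [35, 12, 40, 5, 26, 38, 47]
Definition: a tree is height-balanced if, at every node, |h(left) - h(right)| <= 1 (empty subtree has height -1).
Bottom-up per-node check:
  node 5: h_left=-1, h_right=-1, diff=0 [OK], height=0
  node 26: h_left=-1, h_right=-1, diff=0 [OK], height=0
  node 12: h_left=0, h_right=0, diff=0 [OK], height=1
  node 38: h_left=-1, h_right=-1, diff=0 [OK], height=0
  node 47: h_left=-1, h_right=-1, diff=0 [OK], height=0
  node 40: h_left=0, h_right=0, diff=0 [OK], height=1
  node 35: h_left=1, h_right=1, diff=0 [OK], height=2
All nodes satisfy the balance condition.
Result: Balanced


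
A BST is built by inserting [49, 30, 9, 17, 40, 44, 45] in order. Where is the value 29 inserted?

Starting tree (level order): [49, 30, None, 9, 40, None, 17, None, 44, None, None, None, 45]
Insertion path: 49 -> 30 -> 9 -> 17
Result: insert 29 as right child of 17
Final tree (level order): [49, 30, None, 9, 40, None, 17, None, 44, None, 29, None, 45]


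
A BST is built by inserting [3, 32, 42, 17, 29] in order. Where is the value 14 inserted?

Starting tree (level order): [3, None, 32, 17, 42, None, 29]
Insertion path: 3 -> 32 -> 17
Result: insert 14 as left child of 17
Final tree (level order): [3, None, 32, 17, 42, 14, 29]


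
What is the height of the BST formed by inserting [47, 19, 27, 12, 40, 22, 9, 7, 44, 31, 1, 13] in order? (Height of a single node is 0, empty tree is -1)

Insertion order: [47, 19, 27, 12, 40, 22, 9, 7, 44, 31, 1, 13]
Tree (level-order array): [47, 19, None, 12, 27, 9, 13, 22, 40, 7, None, None, None, None, None, 31, 44, 1]
Compute height bottom-up (empty subtree = -1):
  height(1) = 1 + max(-1, -1) = 0
  height(7) = 1 + max(0, -1) = 1
  height(9) = 1 + max(1, -1) = 2
  height(13) = 1 + max(-1, -1) = 0
  height(12) = 1 + max(2, 0) = 3
  height(22) = 1 + max(-1, -1) = 0
  height(31) = 1 + max(-1, -1) = 0
  height(44) = 1 + max(-1, -1) = 0
  height(40) = 1 + max(0, 0) = 1
  height(27) = 1 + max(0, 1) = 2
  height(19) = 1 + max(3, 2) = 4
  height(47) = 1 + max(4, -1) = 5
Height = 5


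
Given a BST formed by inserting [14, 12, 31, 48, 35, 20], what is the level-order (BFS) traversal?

Tree insertion order: [14, 12, 31, 48, 35, 20]
Tree (level-order array): [14, 12, 31, None, None, 20, 48, None, None, 35]
BFS from the root, enqueuing left then right child of each popped node:
  queue [14] -> pop 14, enqueue [12, 31], visited so far: [14]
  queue [12, 31] -> pop 12, enqueue [none], visited so far: [14, 12]
  queue [31] -> pop 31, enqueue [20, 48], visited so far: [14, 12, 31]
  queue [20, 48] -> pop 20, enqueue [none], visited so far: [14, 12, 31, 20]
  queue [48] -> pop 48, enqueue [35], visited so far: [14, 12, 31, 20, 48]
  queue [35] -> pop 35, enqueue [none], visited so far: [14, 12, 31, 20, 48, 35]
Result: [14, 12, 31, 20, 48, 35]


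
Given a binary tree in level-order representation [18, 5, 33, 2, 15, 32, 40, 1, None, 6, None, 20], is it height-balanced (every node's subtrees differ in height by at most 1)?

Tree (level-order array): [18, 5, 33, 2, 15, 32, 40, 1, None, 6, None, 20]
Definition: a tree is height-balanced if, at every node, |h(left) - h(right)| <= 1 (empty subtree has height -1).
Bottom-up per-node check:
  node 1: h_left=-1, h_right=-1, diff=0 [OK], height=0
  node 2: h_left=0, h_right=-1, diff=1 [OK], height=1
  node 6: h_left=-1, h_right=-1, diff=0 [OK], height=0
  node 15: h_left=0, h_right=-1, diff=1 [OK], height=1
  node 5: h_left=1, h_right=1, diff=0 [OK], height=2
  node 20: h_left=-1, h_right=-1, diff=0 [OK], height=0
  node 32: h_left=0, h_right=-1, diff=1 [OK], height=1
  node 40: h_left=-1, h_right=-1, diff=0 [OK], height=0
  node 33: h_left=1, h_right=0, diff=1 [OK], height=2
  node 18: h_left=2, h_right=2, diff=0 [OK], height=3
All nodes satisfy the balance condition.
Result: Balanced


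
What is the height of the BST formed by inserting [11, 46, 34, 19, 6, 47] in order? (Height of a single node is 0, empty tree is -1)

Insertion order: [11, 46, 34, 19, 6, 47]
Tree (level-order array): [11, 6, 46, None, None, 34, 47, 19]
Compute height bottom-up (empty subtree = -1):
  height(6) = 1 + max(-1, -1) = 0
  height(19) = 1 + max(-1, -1) = 0
  height(34) = 1 + max(0, -1) = 1
  height(47) = 1 + max(-1, -1) = 0
  height(46) = 1 + max(1, 0) = 2
  height(11) = 1 + max(0, 2) = 3
Height = 3


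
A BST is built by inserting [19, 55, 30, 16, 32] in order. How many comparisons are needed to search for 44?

Search path for 44: 19 -> 55 -> 30 -> 32
Found: False
Comparisons: 4


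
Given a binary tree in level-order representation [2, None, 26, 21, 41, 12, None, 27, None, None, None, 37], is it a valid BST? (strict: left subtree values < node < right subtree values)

Level-order array: [2, None, 26, 21, 41, 12, None, 27, None, None, None, 37]
Validate using subtree bounds (lo, hi): at each node, require lo < value < hi,
then recurse left with hi=value and right with lo=value.
Preorder trace (stopping at first violation):
  at node 2 with bounds (-inf, +inf): OK
  at node 26 with bounds (2, +inf): OK
  at node 21 with bounds (2, 26): OK
  at node 12 with bounds (2, 21): OK
  at node 41 with bounds (26, +inf): OK
  at node 27 with bounds (26, 41): OK
  at node 37 with bounds (26, 27): VIOLATION
Node 37 violates its bound: not (26 < 37 < 27).
Result: Not a valid BST


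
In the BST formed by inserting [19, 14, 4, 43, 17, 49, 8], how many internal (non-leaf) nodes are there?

Tree built from: [19, 14, 4, 43, 17, 49, 8]
Tree (level-order array): [19, 14, 43, 4, 17, None, 49, None, 8]
Rule: An internal node has at least one child.
Per-node child counts:
  node 19: 2 child(ren)
  node 14: 2 child(ren)
  node 4: 1 child(ren)
  node 8: 0 child(ren)
  node 17: 0 child(ren)
  node 43: 1 child(ren)
  node 49: 0 child(ren)
Matching nodes: [19, 14, 4, 43]
Count of internal (non-leaf) nodes: 4


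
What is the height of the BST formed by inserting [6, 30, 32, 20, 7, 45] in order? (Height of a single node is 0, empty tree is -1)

Insertion order: [6, 30, 32, 20, 7, 45]
Tree (level-order array): [6, None, 30, 20, 32, 7, None, None, 45]
Compute height bottom-up (empty subtree = -1):
  height(7) = 1 + max(-1, -1) = 0
  height(20) = 1 + max(0, -1) = 1
  height(45) = 1 + max(-1, -1) = 0
  height(32) = 1 + max(-1, 0) = 1
  height(30) = 1 + max(1, 1) = 2
  height(6) = 1 + max(-1, 2) = 3
Height = 3


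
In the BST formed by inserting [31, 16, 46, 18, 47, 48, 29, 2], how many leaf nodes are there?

Tree built from: [31, 16, 46, 18, 47, 48, 29, 2]
Tree (level-order array): [31, 16, 46, 2, 18, None, 47, None, None, None, 29, None, 48]
Rule: A leaf has 0 children.
Per-node child counts:
  node 31: 2 child(ren)
  node 16: 2 child(ren)
  node 2: 0 child(ren)
  node 18: 1 child(ren)
  node 29: 0 child(ren)
  node 46: 1 child(ren)
  node 47: 1 child(ren)
  node 48: 0 child(ren)
Matching nodes: [2, 29, 48]
Count of leaf nodes: 3


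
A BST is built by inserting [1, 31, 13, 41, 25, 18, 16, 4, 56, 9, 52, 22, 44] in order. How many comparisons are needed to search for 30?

Search path for 30: 1 -> 31 -> 13 -> 25
Found: False
Comparisons: 4


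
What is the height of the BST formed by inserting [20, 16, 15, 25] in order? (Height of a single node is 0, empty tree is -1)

Insertion order: [20, 16, 15, 25]
Tree (level-order array): [20, 16, 25, 15]
Compute height bottom-up (empty subtree = -1):
  height(15) = 1 + max(-1, -1) = 0
  height(16) = 1 + max(0, -1) = 1
  height(25) = 1 + max(-1, -1) = 0
  height(20) = 1 + max(1, 0) = 2
Height = 2


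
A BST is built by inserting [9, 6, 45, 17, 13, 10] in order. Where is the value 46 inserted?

Starting tree (level order): [9, 6, 45, None, None, 17, None, 13, None, 10]
Insertion path: 9 -> 45
Result: insert 46 as right child of 45
Final tree (level order): [9, 6, 45, None, None, 17, 46, 13, None, None, None, 10]


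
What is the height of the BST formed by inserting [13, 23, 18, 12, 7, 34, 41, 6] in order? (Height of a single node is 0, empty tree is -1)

Insertion order: [13, 23, 18, 12, 7, 34, 41, 6]
Tree (level-order array): [13, 12, 23, 7, None, 18, 34, 6, None, None, None, None, 41]
Compute height bottom-up (empty subtree = -1):
  height(6) = 1 + max(-1, -1) = 0
  height(7) = 1 + max(0, -1) = 1
  height(12) = 1 + max(1, -1) = 2
  height(18) = 1 + max(-1, -1) = 0
  height(41) = 1 + max(-1, -1) = 0
  height(34) = 1 + max(-1, 0) = 1
  height(23) = 1 + max(0, 1) = 2
  height(13) = 1 + max(2, 2) = 3
Height = 3


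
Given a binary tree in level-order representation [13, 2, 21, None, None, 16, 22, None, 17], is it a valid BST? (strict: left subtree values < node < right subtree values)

Level-order array: [13, 2, 21, None, None, 16, 22, None, 17]
Validate using subtree bounds (lo, hi): at each node, require lo < value < hi,
then recurse left with hi=value and right with lo=value.
Preorder trace (stopping at first violation):
  at node 13 with bounds (-inf, +inf): OK
  at node 2 with bounds (-inf, 13): OK
  at node 21 with bounds (13, +inf): OK
  at node 16 with bounds (13, 21): OK
  at node 17 with bounds (16, 21): OK
  at node 22 with bounds (21, +inf): OK
No violation found at any node.
Result: Valid BST


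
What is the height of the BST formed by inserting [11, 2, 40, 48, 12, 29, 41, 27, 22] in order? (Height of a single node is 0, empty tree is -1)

Insertion order: [11, 2, 40, 48, 12, 29, 41, 27, 22]
Tree (level-order array): [11, 2, 40, None, None, 12, 48, None, 29, 41, None, 27, None, None, None, 22]
Compute height bottom-up (empty subtree = -1):
  height(2) = 1 + max(-1, -1) = 0
  height(22) = 1 + max(-1, -1) = 0
  height(27) = 1 + max(0, -1) = 1
  height(29) = 1 + max(1, -1) = 2
  height(12) = 1 + max(-1, 2) = 3
  height(41) = 1 + max(-1, -1) = 0
  height(48) = 1 + max(0, -1) = 1
  height(40) = 1 + max(3, 1) = 4
  height(11) = 1 + max(0, 4) = 5
Height = 5


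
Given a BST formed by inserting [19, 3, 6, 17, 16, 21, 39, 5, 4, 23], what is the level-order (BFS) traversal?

Tree insertion order: [19, 3, 6, 17, 16, 21, 39, 5, 4, 23]
Tree (level-order array): [19, 3, 21, None, 6, None, 39, 5, 17, 23, None, 4, None, 16]
BFS from the root, enqueuing left then right child of each popped node:
  queue [19] -> pop 19, enqueue [3, 21], visited so far: [19]
  queue [3, 21] -> pop 3, enqueue [6], visited so far: [19, 3]
  queue [21, 6] -> pop 21, enqueue [39], visited so far: [19, 3, 21]
  queue [6, 39] -> pop 6, enqueue [5, 17], visited so far: [19, 3, 21, 6]
  queue [39, 5, 17] -> pop 39, enqueue [23], visited so far: [19, 3, 21, 6, 39]
  queue [5, 17, 23] -> pop 5, enqueue [4], visited so far: [19, 3, 21, 6, 39, 5]
  queue [17, 23, 4] -> pop 17, enqueue [16], visited so far: [19, 3, 21, 6, 39, 5, 17]
  queue [23, 4, 16] -> pop 23, enqueue [none], visited so far: [19, 3, 21, 6, 39, 5, 17, 23]
  queue [4, 16] -> pop 4, enqueue [none], visited so far: [19, 3, 21, 6, 39, 5, 17, 23, 4]
  queue [16] -> pop 16, enqueue [none], visited so far: [19, 3, 21, 6, 39, 5, 17, 23, 4, 16]
Result: [19, 3, 21, 6, 39, 5, 17, 23, 4, 16]


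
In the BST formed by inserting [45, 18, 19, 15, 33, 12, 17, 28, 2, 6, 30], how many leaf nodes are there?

Tree built from: [45, 18, 19, 15, 33, 12, 17, 28, 2, 6, 30]
Tree (level-order array): [45, 18, None, 15, 19, 12, 17, None, 33, 2, None, None, None, 28, None, None, 6, None, 30]
Rule: A leaf has 0 children.
Per-node child counts:
  node 45: 1 child(ren)
  node 18: 2 child(ren)
  node 15: 2 child(ren)
  node 12: 1 child(ren)
  node 2: 1 child(ren)
  node 6: 0 child(ren)
  node 17: 0 child(ren)
  node 19: 1 child(ren)
  node 33: 1 child(ren)
  node 28: 1 child(ren)
  node 30: 0 child(ren)
Matching nodes: [6, 17, 30]
Count of leaf nodes: 3


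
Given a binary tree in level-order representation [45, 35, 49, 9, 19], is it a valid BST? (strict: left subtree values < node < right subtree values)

Level-order array: [45, 35, 49, 9, 19]
Validate using subtree bounds (lo, hi): at each node, require lo < value < hi,
then recurse left with hi=value and right with lo=value.
Preorder trace (stopping at first violation):
  at node 45 with bounds (-inf, +inf): OK
  at node 35 with bounds (-inf, 45): OK
  at node 9 with bounds (-inf, 35): OK
  at node 19 with bounds (35, 45): VIOLATION
Node 19 violates its bound: not (35 < 19 < 45).
Result: Not a valid BST


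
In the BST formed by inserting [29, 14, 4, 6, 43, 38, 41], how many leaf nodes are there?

Tree built from: [29, 14, 4, 6, 43, 38, 41]
Tree (level-order array): [29, 14, 43, 4, None, 38, None, None, 6, None, 41]
Rule: A leaf has 0 children.
Per-node child counts:
  node 29: 2 child(ren)
  node 14: 1 child(ren)
  node 4: 1 child(ren)
  node 6: 0 child(ren)
  node 43: 1 child(ren)
  node 38: 1 child(ren)
  node 41: 0 child(ren)
Matching nodes: [6, 41]
Count of leaf nodes: 2


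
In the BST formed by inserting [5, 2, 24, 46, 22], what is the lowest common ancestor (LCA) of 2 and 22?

Tree insertion order: [5, 2, 24, 46, 22]
Tree (level-order array): [5, 2, 24, None, None, 22, 46]
In a BST, the LCA of p=2, q=22 is the first node v on the
root-to-leaf path with p <= v <= q (go left if both < v, right if both > v).
Walk from root:
  at 5: 2 <= 5 <= 22, this is the LCA
LCA = 5


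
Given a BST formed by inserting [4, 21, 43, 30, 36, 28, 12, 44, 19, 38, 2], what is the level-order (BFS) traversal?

Tree insertion order: [4, 21, 43, 30, 36, 28, 12, 44, 19, 38, 2]
Tree (level-order array): [4, 2, 21, None, None, 12, 43, None, 19, 30, 44, None, None, 28, 36, None, None, None, None, None, 38]
BFS from the root, enqueuing left then right child of each popped node:
  queue [4] -> pop 4, enqueue [2, 21], visited so far: [4]
  queue [2, 21] -> pop 2, enqueue [none], visited so far: [4, 2]
  queue [21] -> pop 21, enqueue [12, 43], visited so far: [4, 2, 21]
  queue [12, 43] -> pop 12, enqueue [19], visited so far: [4, 2, 21, 12]
  queue [43, 19] -> pop 43, enqueue [30, 44], visited so far: [4, 2, 21, 12, 43]
  queue [19, 30, 44] -> pop 19, enqueue [none], visited so far: [4, 2, 21, 12, 43, 19]
  queue [30, 44] -> pop 30, enqueue [28, 36], visited so far: [4, 2, 21, 12, 43, 19, 30]
  queue [44, 28, 36] -> pop 44, enqueue [none], visited so far: [4, 2, 21, 12, 43, 19, 30, 44]
  queue [28, 36] -> pop 28, enqueue [none], visited so far: [4, 2, 21, 12, 43, 19, 30, 44, 28]
  queue [36] -> pop 36, enqueue [38], visited so far: [4, 2, 21, 12, 43, 19, 30, 44, 28, 36]
  queue [38] -> pop 38, enqueue [none], visited so far: [4, 2, 21, 12, 43, 19, 30, 44, 28, 36, 38]
Result: [4, 2, 21, 12, 43, 19, 30, 44, 28, 36, 38]


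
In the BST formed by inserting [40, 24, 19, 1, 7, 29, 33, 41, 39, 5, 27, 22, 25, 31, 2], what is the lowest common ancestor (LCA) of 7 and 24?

Tree insertion order: [40, 24, 19, 1, 7, 29, 33, 41, 39, 5, 27, 22, 25, 31, 2]
Tree (level-order array): [40, 24, 41, 19, 29, None, None, 1, 22, 27, 33, None, 7, None, None, 25, None, 31, 39, 5, None, None, None, None, None, None, None, 2]
In a BST, the LCA of p=7, q=24 is the first node v on the
root-to-leaf path with p <= v <= q (go left if both < v, right if both > v).
Walk from root:
  at 40: both 7 and 24 < 40, go left
  at 24: 7 <= 24 <= 24, this is the LCA
LCA = 24


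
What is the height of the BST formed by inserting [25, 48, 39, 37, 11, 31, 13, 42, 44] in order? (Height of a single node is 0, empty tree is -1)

Insertion order: [25, 48, 39, 37, 11, 31, 13, 42, 44]
Tree (level-order array): [25, 11, 48, None, 13, 39, None, None, None, 37, 42, 31, None, None, 44]
Compute height bottom-up (empty subtree = -1):
  height(13) = 1 + max(-1, -1) = 0
  height(11) = 1 + max(-1, 0) = 1
  height(31) = 1 + max(-1, -1) = 0
  height(37) = 1 + max(0, -1) = 1
  height(44) = 1 + max(-1, -1) = 0
  height(42) = 1 + max(-1, 0) = 1
  height(39) = 1 + max(1, 1) = 2
  height(48) = 1 + max(2, -1) = 3
  height(25) = 1 + max(1, 3) = 4
Height = 4


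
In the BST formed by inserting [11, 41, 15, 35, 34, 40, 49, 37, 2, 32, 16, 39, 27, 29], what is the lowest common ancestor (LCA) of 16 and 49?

Tree insertion order: [11, 41, 15, 35, 34, 40, 49, 37, 2, 32, 16, 39, 27, 29]
Tree (level-order array): [11, 2, 41, None, None, 15, 49, None, 35, None, None, 34, 40, 32, None, 37, None, 16, None, None, 39, None, 27, None, None, None, 29]
In a BST, the LCA of p=16, q=49 is the first node v on the
root-to-leaf path with p <= v <= q (go left if both < v, right if both > v).
Walk from root:
  at 11: both 16 and 49 > 11, go right
  at 41: 16 <= 41 <= 49, this is the LCA
LCA = 41


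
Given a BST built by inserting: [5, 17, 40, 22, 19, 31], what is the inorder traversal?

Tree insertion order: [5, 17, 40, 22, 19, 31]
Tree (level-order array): [5, None, 17, None, 40, 22, None, 19, 31]
Inorder traversal: [5, 17, 19, 22, 31, 40]


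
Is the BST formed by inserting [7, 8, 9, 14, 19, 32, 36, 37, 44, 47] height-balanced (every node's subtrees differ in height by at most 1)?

Tree (level-order array): [7, None, 8, None, 9, None, 14, None, 19, None, 32, None, 36, None, 37, None, 44, None, 47]
Definition: a tree is height-balanced if, at every node, |h(left) - h(right)| <= 1 (empty subtree has height -1).
Bottom-up per-node check:
  node 47: h_left=-1, h_right=-1, diff=0 [OK], height=0
  node 44: h_left=-1, h_right=0, diff=1 [OK], height=1
  node 37: h_left=-1, h_right=1, diff=2 [FAIL (|-1-1|=2 > 1)], height=2
  node 36: h_left=-1, h_right=2, diff=3 [FAIL (|-1-2|=3 > 1)], height=3
  node 32: h_left=-1, h_right=3, diff=4 [FAIL (|-1-3|=4 > 1)], height=4
  node 19: h_left=-1, h_right=4, diff=5 [FAIL (|-1-4|=5 > 1)], height=5
  node 14: h_left=-1, h_right=5, diff=6 [FAIL (|-1-5|=6 > 1)], height=6
  node 9: h_left=-1, h_right=6, diff=7 [FAIL (|-1-6|=7 > 1)], height=7
  node 8: h_left=-1, h_right=7, diff=8 [FAIL (|-1-7|=8 > 1)], height=8
  node 7: h_left=-1, h_right=8, diff=9 [FAIL (|-1-8|=9 > 1)], height=9
Node 37 violates the condition: |-1 - 1| = 2 > 1.
Result: Not balanced


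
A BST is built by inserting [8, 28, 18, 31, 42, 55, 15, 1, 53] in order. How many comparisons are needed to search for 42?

Search path for 42: 8 -> 28 -> 31 -> 42
Found: True
Comparisons: 4


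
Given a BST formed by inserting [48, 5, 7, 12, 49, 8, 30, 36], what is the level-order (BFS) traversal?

Tree insertion order: [48, 5, 7, 12, 49, 8, 30, 36]
Tree (level-order array): [48, 5, 49, None, 7, None, None, None, 12, 8, 30, None, None, None, 36]
BFS from the root, enqueuing left then right child of each popped node:
  queue [48] -> pop 48, enqueue [5, 49], visited so far: [48]
  queue [5, 49] -> pop 5, enqueue [7], visited so far: [48, 5]
  queue [49, 7] -> pop 49, enqueue [none], visited so far: [48, 5, 49]
  queue [7] -> pop 7, enqueue [12], visited so far: [48, 5, 49, 7]
  queue [12] -> pop 12, enqueue [8, 30], visited so far: [48, 5, 49, 7, 12]
  queue [8, 30] -> pop 8, enqueue [none], visited so far: [48, 5, 49, 7, 12, 8]
  queue [30] -> pop 30, enqueue [36], visited so far: [48, 5, 49, 7, 12, 8, 30]
  queue [36] -> pop 36, enqueue [none], visited so far: [48, 5, 49, 7, 12, 8, 30, 36]
Result: [48, 5, 49, 7, 12, 8, 30, 36]


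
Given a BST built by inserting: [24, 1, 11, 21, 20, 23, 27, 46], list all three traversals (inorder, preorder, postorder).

Tree insertion order: [24, 1, 11, 21, 20, 23, 27, 46]
Tree (level-order array): [24, 1, 27, None, 11, None, 46, None, 21, None, None, 20, 23]
Inorder (L, root, R): [1, 11, 20, 21, 23, 24, 27, 46]
Preorder (root, L, R): [24, 1, 11, 21, 20, 23, 27, 46]
Postorder (L, R, root): [20, 23, 21, 11, 1, 46, 27, 24]


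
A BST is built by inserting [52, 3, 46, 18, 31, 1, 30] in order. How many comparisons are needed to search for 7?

Search path for 7: 52 -> 3 -> 46 -> 18
Found: False
Comparisons: 4


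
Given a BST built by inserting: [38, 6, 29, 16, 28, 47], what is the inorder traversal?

Tree insertion order: [38, 6, 29, 16, 28, 47]
Tree (level-order array): [38, 6, 47, None, 29, None, None, 16, None, None, 28]
Inorder traversal: [6, 16, 28, 29, 38, 47]


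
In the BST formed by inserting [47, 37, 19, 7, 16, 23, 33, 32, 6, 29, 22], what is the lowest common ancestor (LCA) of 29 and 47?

Tree insertion order: [47, 37, 19, 7, 16, 23, 33, 32, 6, 29, 22]
Tree (level-order array): [47, 37, None, 19, None, 7, 23, 6, 16, 22, 33, None, None, None, None, None, None, 32, None, 29]
In a BST, the LCA of p=29, q=47 is the first node v on the
root-to-leaf path with p <= v <= q (go left if both < v, right if both > v).
Walk from root:
  at 47: 29 <= 47 <= 47, this is the LCA
LCA = 47


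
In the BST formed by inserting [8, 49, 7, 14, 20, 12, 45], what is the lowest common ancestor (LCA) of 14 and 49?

Tree insertion order: [8, 49, 7, 14, 20, 12, 45]
Tree (level-order array): [8, 7, 49, None, None, 14, None, 12, 20, None, None, None, 45]
In a BST, the LCA of p=14, q=49 is the first node v on the
root-to-leaf path with p <= v <= q (go left if both < v, right if both > v).
Walk from root:
  at 8: both 14 and 49 > 8, go right
  at 49: 14 <= 49 <= 49, this is the LCA
LCA = 49


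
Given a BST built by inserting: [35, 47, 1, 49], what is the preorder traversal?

Tree insertion order: [35, 47, 1, 49]
Tree (level-order array): [35, 1, 47, None, None, None, 49]
Preorder traversal: [35, 1, 47, 49]
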